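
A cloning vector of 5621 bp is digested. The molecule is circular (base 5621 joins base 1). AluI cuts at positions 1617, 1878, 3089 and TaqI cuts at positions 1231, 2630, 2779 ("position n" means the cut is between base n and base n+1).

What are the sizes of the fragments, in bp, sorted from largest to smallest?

3763, 752, 386, 310, 261, 149 bp

Combined cut positions (sorted): 1231, 1617, 1878, 2630, 2779, 3089.
Circular molecule, 6 cuts → 6 fragments:
  1617 − 1231 = 386 bp
  1878 − 1617 = 261 bp
  2630 − 1878 = 752 bp
  2779 − 2630 = 149 bp
  3089 − 2779 = 310 bp
  wrap: 5621 − 3089 + 1231 = 3763 bp
Sorted largest to smallest: 3763, 752, 386, 310, 261, 149 bp.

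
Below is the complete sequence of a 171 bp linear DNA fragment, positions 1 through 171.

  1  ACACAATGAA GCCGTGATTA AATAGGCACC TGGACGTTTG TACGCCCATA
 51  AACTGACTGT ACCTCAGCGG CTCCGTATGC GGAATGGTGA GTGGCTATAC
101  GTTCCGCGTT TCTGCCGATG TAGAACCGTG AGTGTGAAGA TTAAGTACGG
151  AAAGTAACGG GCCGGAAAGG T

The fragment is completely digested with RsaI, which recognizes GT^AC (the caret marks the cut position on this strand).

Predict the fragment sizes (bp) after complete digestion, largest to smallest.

RsaI sites (GTAC) start at positions 40, 59, 145.
RsaI cuts after base 2 of each site, so after positions 41, 60, 146.
Linear molecule, 3 cuts → 4 fragments:
  1–41 → 41 bp
  42–60 → 19 bp
  61–146 → 86 bp
  147–171 → 25 bp
Sorted largest to smallest: 86, 41, 25, 19 bp.

86, 41, 25, 19 bp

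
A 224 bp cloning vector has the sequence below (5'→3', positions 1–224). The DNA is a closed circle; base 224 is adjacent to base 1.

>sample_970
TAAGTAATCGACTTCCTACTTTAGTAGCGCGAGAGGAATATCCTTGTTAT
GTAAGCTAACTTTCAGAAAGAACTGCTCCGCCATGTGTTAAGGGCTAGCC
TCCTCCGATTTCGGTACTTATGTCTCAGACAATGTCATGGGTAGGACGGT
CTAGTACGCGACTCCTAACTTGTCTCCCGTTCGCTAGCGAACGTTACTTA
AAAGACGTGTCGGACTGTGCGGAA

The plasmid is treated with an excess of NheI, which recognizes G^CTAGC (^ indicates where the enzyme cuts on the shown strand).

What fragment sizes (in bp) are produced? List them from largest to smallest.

NheI sites (GCTAGC) start at positions 94, 183.
NheI cuts after the first base of each site, so after positions 94, 183.
Circular molecule, 2 cuts → 2 fragments:
  95–183 → 89 bp
  184–224 then 1–94 → 41 + 94 = 135 bp
Sorted largest to smallest: 135, 89 bp.

135, 89 bp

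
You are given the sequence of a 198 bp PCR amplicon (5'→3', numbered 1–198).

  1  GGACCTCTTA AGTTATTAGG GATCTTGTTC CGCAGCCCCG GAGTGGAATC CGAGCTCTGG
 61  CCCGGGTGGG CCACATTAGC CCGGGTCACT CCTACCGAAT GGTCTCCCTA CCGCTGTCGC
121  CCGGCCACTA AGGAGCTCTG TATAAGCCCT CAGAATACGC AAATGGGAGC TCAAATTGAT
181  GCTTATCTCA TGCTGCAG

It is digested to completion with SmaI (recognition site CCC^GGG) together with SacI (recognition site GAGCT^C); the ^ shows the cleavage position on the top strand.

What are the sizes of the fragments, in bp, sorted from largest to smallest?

SmaI sites (CCCGGG) start at positions 61, 80.
SmaI cuts after base 3 of each site, so after positions 63, 82.
SacI sites (GAGCTC) start at positions 52, 133, 167.
SacI cuts after base 5 of each site (before the last base), so after positions 56, 137, 171.
Combined cut positions: 56, 63, 82, 137, 171.
Linear molecule, 5 cuts → 6 fragments:
  1–56 → 56 bp
  57–63 → 7 bp
  64–82 → 19 bp
  83–137 → 55 bp
  138–171 → 34 bp
  172–198 → 27 bp
Sorted largest to smallest: 56, 55, 34, 27, 19, 7 bp.

56, 55, 34, 27, 19, 7 bp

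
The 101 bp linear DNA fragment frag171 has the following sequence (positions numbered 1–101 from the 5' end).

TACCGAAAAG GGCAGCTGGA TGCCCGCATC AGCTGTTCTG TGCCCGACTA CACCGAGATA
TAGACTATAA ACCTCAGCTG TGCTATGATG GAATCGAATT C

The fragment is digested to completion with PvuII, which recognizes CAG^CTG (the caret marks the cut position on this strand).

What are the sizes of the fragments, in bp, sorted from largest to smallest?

PvuII sites (CAGCTG) start at positions 13, 30, 75.
PvuII cuts after base 3 of each site, so after positions 15, 32, 77.
Linear molecule, 3 cuts → 4 fragments:
  1–15 → 15 bp
  16–32 → 17 bp
  33–77 → 45 bp
  78–101 → 24 bp
Sorted largest to smallest: 45, 24, 17, 15 bp.

45, 24, 17, 15 bp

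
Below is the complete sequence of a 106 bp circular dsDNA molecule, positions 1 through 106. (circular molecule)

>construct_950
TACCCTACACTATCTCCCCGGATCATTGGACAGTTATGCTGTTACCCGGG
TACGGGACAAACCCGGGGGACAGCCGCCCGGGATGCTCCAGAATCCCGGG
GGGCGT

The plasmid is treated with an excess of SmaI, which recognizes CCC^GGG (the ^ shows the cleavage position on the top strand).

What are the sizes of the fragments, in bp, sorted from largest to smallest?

SmaI sites (CCCGGG) start at positions 45, 62, 77, 95.
SmaI cuts after base 3 of each site, so after positions 47, 64, 79, 97.
Circular molecule, 4 cuts → 4 fragments:
  48–64 → 17 bp
  65–79 → 15 bp
  80–97 → 18 bp
  98–106 then 1–47 → 9 + 47 = 56 bp
Sorted largest to smallest: 56, 18, 17, 15 bp.

56, 18, 17, 15 bp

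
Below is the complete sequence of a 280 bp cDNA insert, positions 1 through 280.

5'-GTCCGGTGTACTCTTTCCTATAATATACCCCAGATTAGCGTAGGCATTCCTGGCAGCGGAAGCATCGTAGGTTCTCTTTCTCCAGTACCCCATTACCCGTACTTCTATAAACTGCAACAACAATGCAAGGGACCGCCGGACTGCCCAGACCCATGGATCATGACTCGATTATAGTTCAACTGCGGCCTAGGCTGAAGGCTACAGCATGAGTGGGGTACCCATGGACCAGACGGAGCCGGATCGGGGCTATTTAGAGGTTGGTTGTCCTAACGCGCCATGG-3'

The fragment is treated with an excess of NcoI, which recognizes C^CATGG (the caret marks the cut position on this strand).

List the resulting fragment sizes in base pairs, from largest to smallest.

151, 68, 56, 5 bp

NcoI sites (CCATGG) start at positions 151, 219, 275.
NcoI cuts after the first base of each site, so after positions 151, 219, 275.
Linear molecule, 3 cuts → 4 fragments:
  1–151 → 151 bp
  152–219 → 68 bp
  220–275 → 56 bp
  276–280 → 5 bp
Sorted largest to smallest: 151, 68, 56, 5 bp.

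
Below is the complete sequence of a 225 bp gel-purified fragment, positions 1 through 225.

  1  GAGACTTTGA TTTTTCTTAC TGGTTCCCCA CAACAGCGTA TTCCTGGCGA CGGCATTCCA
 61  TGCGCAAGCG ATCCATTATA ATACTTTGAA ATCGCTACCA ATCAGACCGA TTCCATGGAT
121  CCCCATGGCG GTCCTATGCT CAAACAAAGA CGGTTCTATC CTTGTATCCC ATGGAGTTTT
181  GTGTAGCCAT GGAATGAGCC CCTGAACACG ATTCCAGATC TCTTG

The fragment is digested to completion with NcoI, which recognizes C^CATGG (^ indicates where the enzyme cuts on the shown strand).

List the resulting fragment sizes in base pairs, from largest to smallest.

113, 46, 38, 18, 10 bp

NcoI sites (CCATGG) start at positions 113, 123, 169, 187.
NcoI cuts after the first base of each site, so after positions 113, 123, 169, 187.
Linear molecule, 4 cuts → 5 fragments:
  1–113 → 113 bp
  114–123 → 10 bp
  124–169 → 46 bp
  170–187 → 18 bp
  188–225 → 38 bp
Sorted largest to smallest: 113, 46, 38, 18, 10 bp.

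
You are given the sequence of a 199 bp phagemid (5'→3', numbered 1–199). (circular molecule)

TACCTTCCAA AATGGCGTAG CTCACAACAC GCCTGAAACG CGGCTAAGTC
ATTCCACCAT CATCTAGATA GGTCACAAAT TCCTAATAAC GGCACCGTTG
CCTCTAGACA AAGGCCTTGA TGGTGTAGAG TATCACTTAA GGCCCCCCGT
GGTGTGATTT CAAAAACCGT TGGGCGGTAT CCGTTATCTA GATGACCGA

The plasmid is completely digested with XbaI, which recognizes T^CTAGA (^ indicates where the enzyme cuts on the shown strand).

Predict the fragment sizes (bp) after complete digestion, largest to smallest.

84, 75, 40 bp

XbaI sites (TCTAGA) start at positions 63, 103, 187.
XbaI cuts after the first base of each site, so after positions 63, 103, 187.
Circular molecule, 3 cuts → 3 fragments:
  64–103 → 40 bp
  104–187 → 84 bp
  188–199 then 1–63 → 12 + 63 = 75 bp
Sorted largest to smallest: 84, 75, 40 bp.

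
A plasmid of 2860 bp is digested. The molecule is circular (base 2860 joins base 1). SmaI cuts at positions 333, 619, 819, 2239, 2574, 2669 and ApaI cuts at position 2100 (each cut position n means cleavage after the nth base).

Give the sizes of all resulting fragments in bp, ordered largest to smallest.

Combined cut positions (sorted): 333, 619, 819, 2100, 2239, 2574, 2669.
Circular molecule, 7 cuts → 7 fragments:
  619 − 333 = 286 bp
  819 − 619 = 200 bp
  2100 − 819 = 1281 bp
  2239 − 2100 = 139 bp
  2574 − 2239 = 335 bp
  2669 − 2574 = 95 bp
  wrap: 2860 − 2669 + 333 = 524 bp
Sorted largest to smallest: 1281, 524, 335, 286, 200, 139, 95 bp.

1281, 524, 335, 286, 200, 139, 95 bp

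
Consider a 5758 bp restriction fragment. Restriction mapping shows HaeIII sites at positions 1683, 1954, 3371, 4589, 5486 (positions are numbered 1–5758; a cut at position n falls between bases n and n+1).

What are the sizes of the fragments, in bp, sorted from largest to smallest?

Linear molecule, 5 cuts → 6 fragments:
  1683 − 0 = 1683 bp
  1954 − 1683 = 271 bp
  3371 − 1954 = 1417 bp
  4589 − 3371 = 1218 bp
  5486 − 4589 = 897 bp
  5758 − 5486 = 272 bp
Sorted largest to smallest: 1683, 1417, 1218, 897, 272, 271 bp.

1683, 1417, 1218, 897, 272, 271 bp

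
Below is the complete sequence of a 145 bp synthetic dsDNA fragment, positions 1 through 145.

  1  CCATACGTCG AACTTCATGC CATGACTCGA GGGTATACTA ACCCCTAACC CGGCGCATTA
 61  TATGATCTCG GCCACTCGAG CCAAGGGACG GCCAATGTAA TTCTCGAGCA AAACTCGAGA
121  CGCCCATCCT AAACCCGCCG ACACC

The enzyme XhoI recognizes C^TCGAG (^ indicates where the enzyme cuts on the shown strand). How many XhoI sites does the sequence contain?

CTCGAG occurs starting at positions 26, 75, 103, 114.
XhoI cuts at 4 sites.

4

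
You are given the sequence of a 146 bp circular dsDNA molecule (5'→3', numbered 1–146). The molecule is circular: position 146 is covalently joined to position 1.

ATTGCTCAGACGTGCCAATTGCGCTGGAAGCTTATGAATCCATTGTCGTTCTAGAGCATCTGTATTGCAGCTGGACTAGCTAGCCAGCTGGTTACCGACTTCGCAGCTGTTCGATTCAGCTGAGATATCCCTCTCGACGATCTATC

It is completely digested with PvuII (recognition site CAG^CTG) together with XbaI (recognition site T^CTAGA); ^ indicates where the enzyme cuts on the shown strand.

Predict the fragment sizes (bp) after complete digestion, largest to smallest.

77, 20, 19, 17, 13 bp

PvuII sites (CAGCTG) start at positions 68, 85, 104, 117.
PvuII cuts after base 3 of each site, so after positions 70, 87, 106, 119.
The XbaI site (TCTAGA) starts at position 50.
XbaI cuts after the first base of each site, so after position 50.
Combined cut positions: 50, 70, 87, 106, 119.
Circular molecule, 5 cuts → 5 fragments:
  51–70 → 20 bp
  71–87 → 17 bp
  88–106 → 19 bp
  107–119 → 13 bp
  120–146 then 1–50 → 27 + 50 = 77 bp
Sorted largest to smallest: 77, 20, 19, 17, 13 bp.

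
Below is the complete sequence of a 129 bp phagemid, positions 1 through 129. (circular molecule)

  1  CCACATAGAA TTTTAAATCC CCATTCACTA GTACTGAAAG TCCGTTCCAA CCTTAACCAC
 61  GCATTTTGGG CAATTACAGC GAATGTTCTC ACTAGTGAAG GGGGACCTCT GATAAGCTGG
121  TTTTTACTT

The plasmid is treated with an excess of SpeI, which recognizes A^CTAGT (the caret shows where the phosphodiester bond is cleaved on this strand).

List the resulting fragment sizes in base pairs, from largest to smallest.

SpeI sites (ACTAGT) start at positions 27, 91.
SpeI cuts after the first base of each site, so after positions 27, 91.
Circular molecule, 2 cuts → 2 fragments:
  28–91 → 64 bp
  92–129 then 1–27 → 38 + 27 = 65 bp
Sorted largest to smallest: 65, 64 bp.

65, 64 bp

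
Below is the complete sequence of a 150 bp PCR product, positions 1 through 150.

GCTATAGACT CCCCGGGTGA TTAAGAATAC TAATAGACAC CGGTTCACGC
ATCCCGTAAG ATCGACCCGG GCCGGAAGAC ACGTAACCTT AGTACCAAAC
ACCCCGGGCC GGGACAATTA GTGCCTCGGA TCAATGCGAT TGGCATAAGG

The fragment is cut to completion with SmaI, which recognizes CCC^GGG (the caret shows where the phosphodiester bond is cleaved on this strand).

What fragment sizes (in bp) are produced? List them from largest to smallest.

54, 45, 37, 14 bp

SmaI sites (CCCGGG) start at positions 12, 66, 103.
SmaI cuts after base 3 of each site, so after positions 14, 68, 105.
Linear molecule, 3 cuts → 4 fragments:
  1–14 → 14 bp
  15–68 → 54 bp
  69–105 → 37 bp
  106–150 → 45 bp
Sorted largest to smallest: 54, 45, 37, 14 bp.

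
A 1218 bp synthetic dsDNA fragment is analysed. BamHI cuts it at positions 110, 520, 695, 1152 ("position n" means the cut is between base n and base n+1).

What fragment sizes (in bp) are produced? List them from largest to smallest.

457, 410, 175, 110, 66 bp

Linear molecule, 4 cuts → 5 fragments:
  110 − 0 = 110 bp
  520 − 110 = 410 bp
  695 − 520 = 175 bp
  1152 − 695 = 457 bp
  1218 − 1152 = 66 bp
Sorted largest to smallest: 457, 410, 175, 110, 66 bp.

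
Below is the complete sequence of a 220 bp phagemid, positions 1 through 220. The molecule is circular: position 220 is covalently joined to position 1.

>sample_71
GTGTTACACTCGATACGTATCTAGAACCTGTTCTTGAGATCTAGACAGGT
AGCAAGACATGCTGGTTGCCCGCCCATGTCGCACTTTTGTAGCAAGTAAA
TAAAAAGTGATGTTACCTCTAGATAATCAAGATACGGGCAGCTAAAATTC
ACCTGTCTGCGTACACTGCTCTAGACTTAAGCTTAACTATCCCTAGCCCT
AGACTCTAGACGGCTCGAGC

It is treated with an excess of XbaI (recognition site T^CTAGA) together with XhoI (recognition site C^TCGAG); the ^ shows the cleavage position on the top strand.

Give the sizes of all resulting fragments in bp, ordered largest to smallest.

78, 52, 35, 26, 20, 9 bp

XbaI sites (TCTAGA) start at positions 20, 40, 118, 170, 205.
XbaI cuts after the first base of each site, so after positions 20, 40, 118, 170, 205.
The XhoI site (CTCGAG) starts at position 214.
XhoI cuts after the first base of each site, so after position 214.
Combined cut positions: 20, 40, 118, 170, 205, 214.
Circular molecule, 6 cuts → 6 fragments:
  21–40 → 20 bp
  41–118 → 78 bp
  119–170 → 52 bp
  171–205 → 35 bp
  206–214 → 9 bp
  215–220 then 1–20 → 6 + 20 = 26 bp
Sorted largest to smallest: 78, 52, 35, 26, 20, 9 bp.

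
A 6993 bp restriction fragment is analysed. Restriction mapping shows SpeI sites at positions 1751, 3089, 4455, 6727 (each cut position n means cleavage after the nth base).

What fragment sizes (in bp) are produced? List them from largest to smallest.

Linear molecule, 4 cuts → 5 fragments:
  1751 − 0 = 1751 bp
  3089 − 1751 = 1338 bp
  4455 − 3089 = 1366 bp
  6727 − 4455 = 2272 bp
  6993 − 6727 = 266 bp
Sorted largest to smallest: 2272, 1751, 1366, 1338, 266 bp.

2272, 1751, 1366, 1338, 266 bp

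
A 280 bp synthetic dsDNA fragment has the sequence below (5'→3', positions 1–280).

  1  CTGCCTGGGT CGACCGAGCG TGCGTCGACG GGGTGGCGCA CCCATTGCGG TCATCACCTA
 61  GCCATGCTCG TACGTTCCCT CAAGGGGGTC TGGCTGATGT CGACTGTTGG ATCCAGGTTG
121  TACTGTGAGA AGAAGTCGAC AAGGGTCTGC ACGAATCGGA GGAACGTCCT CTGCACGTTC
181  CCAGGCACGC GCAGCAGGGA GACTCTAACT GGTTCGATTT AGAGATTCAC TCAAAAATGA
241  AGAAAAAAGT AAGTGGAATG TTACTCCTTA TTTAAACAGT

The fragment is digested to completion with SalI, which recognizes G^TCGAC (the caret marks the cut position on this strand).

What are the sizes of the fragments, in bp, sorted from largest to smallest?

145, 75, 36, 15, 9 bp

SalI sites (GTCGAC) start at positions 9, 24, 99, 135.
SalI cuts after the first base of each site, so after positions 9, 24, 99, 135.
Linear molecule, 4 cuts → 5 fragments:
  1–9 → 9 bp
  10–24 → 15 bp
  25–99 → 75 bp
  100–135 → 36 bp
  136–280 → 145 bp
Sorted largest to smallest: 145, 75, 36, 15, 9 bp.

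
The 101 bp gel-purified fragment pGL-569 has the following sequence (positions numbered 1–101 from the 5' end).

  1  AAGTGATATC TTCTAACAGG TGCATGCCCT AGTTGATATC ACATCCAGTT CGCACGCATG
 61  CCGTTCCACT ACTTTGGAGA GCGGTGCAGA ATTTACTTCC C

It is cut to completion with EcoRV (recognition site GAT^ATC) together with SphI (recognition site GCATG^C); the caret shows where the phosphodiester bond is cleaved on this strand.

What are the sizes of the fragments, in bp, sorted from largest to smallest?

41, 23, 19, 11, 7 bp

EcoRV sites (GATATC) start at positions 5, 35.
EcoRV cuts after base 3 of each site, so after positions 7, 37.
SphI sites (GCATGC) start at positions 22, 56.
SphI cuts after base 5 of each site (before the last base), so after positions 26, 60.
Combined cut positions: 7, 26, 37, 60.
Linear molecule, 4 cuts → 5 fragments:
  1–7 → 7 bp
  8–26 → 19 bp
  27–37 → 11 bp
  38–60 → 23 bp
  61–101 → 41 bp
Sorted largest to smallest: 41, 23, 19, 11, 7 bp.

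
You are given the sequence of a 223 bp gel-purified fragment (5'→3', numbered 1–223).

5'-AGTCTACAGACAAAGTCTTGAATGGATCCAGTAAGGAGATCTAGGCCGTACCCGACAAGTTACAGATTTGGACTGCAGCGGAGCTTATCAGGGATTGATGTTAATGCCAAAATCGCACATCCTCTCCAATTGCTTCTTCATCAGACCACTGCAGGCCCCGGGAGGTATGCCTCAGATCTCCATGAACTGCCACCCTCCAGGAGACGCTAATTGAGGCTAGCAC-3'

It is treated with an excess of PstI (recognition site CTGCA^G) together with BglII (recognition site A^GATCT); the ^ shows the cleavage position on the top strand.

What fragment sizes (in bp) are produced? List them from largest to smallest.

PstI sites (CTGCAG) start at positions 73, 149.
PstI cuts after base 5 of each site (before the last base), so after positions 77, 153.
BglII sites (AGATCT) start at positions 37, 174.
BglII cuts after the first base of each site, so after positions 37, 174.
Combined cut positions: 37, 77, 153, 174.
Linear molecule, 4 cuts → 5 fragments:
  1–37 → 37 bp
  38–77 → 40 bp
  78–153 → 76 bp
  154–174 → 21 bp
  175–223 → 49 bp
Sorted largest to smallest: 76, 49, 40, 37, 21 bp.

76, 49, 40, 37, 21 bp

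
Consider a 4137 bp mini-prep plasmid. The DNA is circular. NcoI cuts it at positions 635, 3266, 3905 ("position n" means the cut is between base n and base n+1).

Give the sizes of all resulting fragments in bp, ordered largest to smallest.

2631, 867, 639 bp

Circular molecule, 3 cuts → 3 fragments:
  3266 − 635 = 2631 bp
  3905 − 3266 = 639 bp
  wrap: 4137 − 3905 + 635 = 867 bp
Sorted largest to smallest: 2631, 867, 639 bp.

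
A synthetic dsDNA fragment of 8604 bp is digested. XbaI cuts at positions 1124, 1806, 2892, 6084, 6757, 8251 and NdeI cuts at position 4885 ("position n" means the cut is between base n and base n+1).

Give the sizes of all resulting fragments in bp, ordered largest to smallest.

Combined cut positions (sorted): 1124, 1806, 2892, 4885, 6084, 6757, 8251.
Linear molecule, 7 cuts → 8 fragments:
  1124 − 0 = 1124 bp
  1806 − 1124 = 682 bp
  2892 − 1806 = 1086 bp
  4885 − 2892 = 1993 bp
  6084 − 4885 = 1199 bp
  6757 − 6084 = 673 bp
  8251 − 6757 = 1494 bp
  8604 − 8251 = 353 bp
Sorted largest to smallest: 1993, 1494, 1199, 1124, 1086, 682, 673, 353 bp.

1993, 1494, 1199, 1124, 1086, 682, 673, 353 bp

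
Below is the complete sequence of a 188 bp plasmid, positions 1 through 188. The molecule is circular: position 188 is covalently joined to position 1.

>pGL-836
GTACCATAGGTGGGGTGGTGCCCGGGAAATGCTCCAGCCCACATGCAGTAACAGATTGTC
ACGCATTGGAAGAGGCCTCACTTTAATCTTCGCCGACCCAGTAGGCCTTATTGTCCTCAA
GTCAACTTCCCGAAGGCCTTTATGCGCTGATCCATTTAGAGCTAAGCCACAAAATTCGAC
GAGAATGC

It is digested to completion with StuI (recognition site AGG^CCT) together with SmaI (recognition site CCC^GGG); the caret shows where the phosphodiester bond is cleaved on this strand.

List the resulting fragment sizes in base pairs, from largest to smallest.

StuI sites (AGGCCT) start at positions 73, 103, 134.
StuI cuts after base 3 of each site, so after positions 75, 105, 136.
The SmaI site (CCCGGG) starts at position 21.
SmaI cuts after base 3 of each site, so after position 23.
Combined cut positions: 23, 75, 105, 136.
Circular molecule, 4 cuts → 4 fragments:
  24–75 → 52 bp
  76–105 → 30 bp
  106–136 → 31 bp
  137–188 then 1–23 → 52 + 23 = 75 bp
Sorted largest to smallest: 75, 52, 31, 30 bp.

75, 52, 31, 30 bp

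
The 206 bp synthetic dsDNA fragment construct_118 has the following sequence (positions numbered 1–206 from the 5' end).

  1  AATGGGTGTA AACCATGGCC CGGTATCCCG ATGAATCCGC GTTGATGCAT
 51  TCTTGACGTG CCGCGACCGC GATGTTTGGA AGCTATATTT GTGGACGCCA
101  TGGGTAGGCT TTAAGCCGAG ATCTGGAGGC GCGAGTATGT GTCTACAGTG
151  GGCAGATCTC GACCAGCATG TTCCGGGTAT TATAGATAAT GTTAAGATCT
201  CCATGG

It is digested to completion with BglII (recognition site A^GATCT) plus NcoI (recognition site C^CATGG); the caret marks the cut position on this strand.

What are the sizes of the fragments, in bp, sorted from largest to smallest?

85, 41, 35, 21, 13, 6, 5 bp

BglII sites (AGATCT) start at positions 119, 154, 195.
BglII cuts after the first base of each site, so after positions 119, 154, 195.
NcoI sites (CCATGG) start at positions 13, 98, 201.
NcoI cuts after the first base of each site, so after positions 13, 98, 201.
Combined cut positions: 13, 98, 119, 154, 195, 201.
Linear molecule, 6 cuts → 7 fragments:
  1–13 → 13 bp
  14–98 → 85 bp
  99–119 → 21 bp
  120–154 → 35 bp
  155–195 → 41 bp
  196–201 → 6 bp
  202–206 → 5 bp
Sorted largest to smallest: 85, 41, 35, 21, 13, 6, 5 bp.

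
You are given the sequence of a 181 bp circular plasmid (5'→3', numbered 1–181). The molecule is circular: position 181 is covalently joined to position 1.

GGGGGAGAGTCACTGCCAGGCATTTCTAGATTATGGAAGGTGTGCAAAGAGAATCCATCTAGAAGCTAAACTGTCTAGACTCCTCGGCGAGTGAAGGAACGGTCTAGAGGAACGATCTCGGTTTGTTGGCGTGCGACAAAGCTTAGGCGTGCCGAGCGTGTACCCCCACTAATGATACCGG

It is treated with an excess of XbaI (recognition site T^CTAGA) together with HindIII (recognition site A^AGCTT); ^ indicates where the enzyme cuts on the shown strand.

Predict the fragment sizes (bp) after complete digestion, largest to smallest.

67, 36, 33, 29, 16 bp

XbaI sites (TCTAGA) start at positions 25, 58, 74, 103.
XbaI cuts after the first base of each site, so after positions 25, 58, 74, 103.
The HindIII site (AAGCTT) starts at position 139.
HindIII cuts after the first base of each site, so after position 139.
Combined cut positions: 25, 58, 74, 103, 139.
Circular molecule, 5 cuts → 5 fragments:
  26–58 → 33 bp
  59–74 → 16 bp
  75–103 → 29 bp
  104–139 → 36 bp
  140–181 then 1–25 → 42 + 25 = 67 bp
Sorted largest to smallest: 67, 36, 33, 29, 16 bp.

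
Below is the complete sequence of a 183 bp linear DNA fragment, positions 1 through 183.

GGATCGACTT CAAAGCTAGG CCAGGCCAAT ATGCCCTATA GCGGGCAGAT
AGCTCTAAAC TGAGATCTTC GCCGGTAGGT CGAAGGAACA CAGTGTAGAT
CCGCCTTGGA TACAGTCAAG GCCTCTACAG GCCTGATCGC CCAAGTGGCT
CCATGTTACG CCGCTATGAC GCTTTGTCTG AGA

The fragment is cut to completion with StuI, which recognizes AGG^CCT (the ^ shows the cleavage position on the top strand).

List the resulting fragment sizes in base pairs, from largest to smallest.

StuI sites (AGGCCT) start at positions 119, 129.
StuI cuts after base 3 of each site, so after positions 121, 131.
Linear molecule, 2 cuts → 3 fragments:
  1–121 → 121 bp
  122–131 → 10 bp
  132–183 → 52 bp
Sorted largest to smallest: 121, 52, 10 bp.

121, 52, 10 bp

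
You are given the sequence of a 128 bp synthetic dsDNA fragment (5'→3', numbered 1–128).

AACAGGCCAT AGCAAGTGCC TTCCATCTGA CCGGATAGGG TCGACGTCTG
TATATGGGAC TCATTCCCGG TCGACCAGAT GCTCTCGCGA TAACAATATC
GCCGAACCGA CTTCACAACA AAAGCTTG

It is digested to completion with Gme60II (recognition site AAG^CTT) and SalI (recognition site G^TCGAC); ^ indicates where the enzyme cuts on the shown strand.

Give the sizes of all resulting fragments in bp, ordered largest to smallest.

54, 40, 30, 4 bp

The Gme60II site (AAGCTT) starts at position 122.
Gme60II cuts after base 3 of each site, so after position 124.
SalI sites (GTCGAC) start at positions 40, 70.
SalI cuts after the first base of each site, so after positions 40, 70.
Combined cut positions: 40, 70, 124.
Linear molecule, 3 cuts → 4 fragments:
  1–40 → 40 bp
  41–70 → 30 bp
  71–124 → 54 bp
  125–128 → 4 bp
Sorted largest to smallest: 54, 40, 30, 4 bp.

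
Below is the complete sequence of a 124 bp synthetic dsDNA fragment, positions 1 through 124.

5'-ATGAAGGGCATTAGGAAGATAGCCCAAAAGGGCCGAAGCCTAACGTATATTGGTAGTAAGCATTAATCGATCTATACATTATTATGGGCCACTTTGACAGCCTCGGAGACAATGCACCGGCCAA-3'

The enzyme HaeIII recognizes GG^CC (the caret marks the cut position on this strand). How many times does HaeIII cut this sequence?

GGCC occurs starting at positions 31, 87, 119.
HaeIII cuts at 3 sites.

3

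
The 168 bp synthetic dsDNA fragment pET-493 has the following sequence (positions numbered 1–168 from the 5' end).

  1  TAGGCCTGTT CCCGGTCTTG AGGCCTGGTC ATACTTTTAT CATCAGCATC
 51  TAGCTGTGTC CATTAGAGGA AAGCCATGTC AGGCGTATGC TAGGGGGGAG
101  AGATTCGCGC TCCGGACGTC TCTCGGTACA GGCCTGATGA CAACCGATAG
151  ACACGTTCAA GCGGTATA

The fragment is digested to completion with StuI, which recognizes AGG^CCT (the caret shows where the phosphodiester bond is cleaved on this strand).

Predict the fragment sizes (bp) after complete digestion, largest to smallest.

StuI sites (AGGCCT) start at positions 2, 21, 130.
StuI cuts after base 3 of each site, so after positions 4, 23, 132.
Linear molecule, 3 cuts → 4 fragments:
  1–4 → 4 bp
  5–23 → 19 bp
  24–132 → 109 bp
  133–168 → 36 bp
Sorted largest to smallest: 109, 36, 19, 4 bp.

109, 36, 19, 4 bp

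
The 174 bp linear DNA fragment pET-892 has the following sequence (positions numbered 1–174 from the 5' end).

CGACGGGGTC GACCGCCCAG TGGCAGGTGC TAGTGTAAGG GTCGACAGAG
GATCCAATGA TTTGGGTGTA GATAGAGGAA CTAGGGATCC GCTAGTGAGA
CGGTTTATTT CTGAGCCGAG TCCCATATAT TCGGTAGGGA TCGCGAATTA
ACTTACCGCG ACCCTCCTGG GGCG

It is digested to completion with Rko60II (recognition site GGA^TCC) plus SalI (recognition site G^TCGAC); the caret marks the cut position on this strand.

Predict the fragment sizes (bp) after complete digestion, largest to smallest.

87, 35, 33, 11, 8 bp

Rko60II sites (GGATCC) start at positions 50, 85.
Rko60II cuts after base 3 of each site, so after positions 52, 87.
SalI sites (GTCGAC) start at positions 8, 41.
SalI cuts after the first base of each site, so after positions 8, 41.
Combined cut positions: 8, 41, 52, 87.
Linear molecule, 4 cuts → 5 fragments:
  1–8 → 8 bp
  9–41 → 33 bp
  42–52 → 11 bp
  53–87 → 35 bp
  88–174 → 87 bp
Sorted largest to smallest: 87, 35, 33, 11, 8 bp.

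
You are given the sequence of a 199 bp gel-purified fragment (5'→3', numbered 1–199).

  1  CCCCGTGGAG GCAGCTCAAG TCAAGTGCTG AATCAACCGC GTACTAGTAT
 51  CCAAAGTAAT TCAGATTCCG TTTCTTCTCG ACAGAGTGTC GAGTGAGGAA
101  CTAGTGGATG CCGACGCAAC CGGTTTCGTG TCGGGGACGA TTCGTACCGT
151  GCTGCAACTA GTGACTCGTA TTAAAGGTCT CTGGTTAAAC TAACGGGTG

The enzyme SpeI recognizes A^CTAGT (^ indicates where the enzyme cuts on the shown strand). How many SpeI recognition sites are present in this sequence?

ACTAGT occurs starting at positions 43, 100, 157.
SpeI cuts at 3 sites.

3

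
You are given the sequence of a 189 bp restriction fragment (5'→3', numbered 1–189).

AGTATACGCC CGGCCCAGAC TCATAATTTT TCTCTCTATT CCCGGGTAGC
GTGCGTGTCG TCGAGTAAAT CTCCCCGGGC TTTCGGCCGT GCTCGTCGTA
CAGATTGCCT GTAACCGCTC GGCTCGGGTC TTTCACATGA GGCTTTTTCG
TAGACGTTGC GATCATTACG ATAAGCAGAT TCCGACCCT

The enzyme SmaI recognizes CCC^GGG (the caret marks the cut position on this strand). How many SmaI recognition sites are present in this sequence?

CCCGGG occurs starting at positions 41, 74.
SmaI cuts at 2 sites.

2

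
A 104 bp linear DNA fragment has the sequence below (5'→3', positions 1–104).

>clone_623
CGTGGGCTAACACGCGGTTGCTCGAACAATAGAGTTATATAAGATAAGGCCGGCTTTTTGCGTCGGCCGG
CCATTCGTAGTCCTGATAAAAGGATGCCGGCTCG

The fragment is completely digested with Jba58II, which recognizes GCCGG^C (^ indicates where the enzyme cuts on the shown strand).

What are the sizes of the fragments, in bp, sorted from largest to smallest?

Jba58II sites (GCCGGC) start at positions 49, 66, 96.
Jba58II cuts after base 5 of each site (before the last base), so after positions 53, 70, 100.
Linear molecule, 3 cuts → 4 fragments:
  1–53 → 53 bp
  54–70 → 17 bp
  71–100 → 30 bp
  101–104 → 4 bp
Sorted largest to smallest: 53, 30, 17, 4 bp.

53, 30, 17, 4 bp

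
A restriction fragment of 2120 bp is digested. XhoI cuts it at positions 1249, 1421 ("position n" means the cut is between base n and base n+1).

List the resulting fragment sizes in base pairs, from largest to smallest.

Linear molecule, 2 cuts → 3 fragments:
  1249 − 0 = 1249 bp
  1421 − 1249 = 172 bp
  2120 − 1421 = 699 bp
Sorted largest to smallest: 1249, 699, 172 bp.

1249, 699, 172 bp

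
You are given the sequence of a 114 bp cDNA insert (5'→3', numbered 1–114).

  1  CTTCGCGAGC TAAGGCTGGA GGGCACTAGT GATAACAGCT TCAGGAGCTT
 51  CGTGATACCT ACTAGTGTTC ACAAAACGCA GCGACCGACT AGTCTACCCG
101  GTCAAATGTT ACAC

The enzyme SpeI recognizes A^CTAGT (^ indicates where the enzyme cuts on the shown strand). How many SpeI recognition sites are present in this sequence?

3

ACTAGT occurs starting at positions 25, 61, 88.
SpeI cuts at 3 sites.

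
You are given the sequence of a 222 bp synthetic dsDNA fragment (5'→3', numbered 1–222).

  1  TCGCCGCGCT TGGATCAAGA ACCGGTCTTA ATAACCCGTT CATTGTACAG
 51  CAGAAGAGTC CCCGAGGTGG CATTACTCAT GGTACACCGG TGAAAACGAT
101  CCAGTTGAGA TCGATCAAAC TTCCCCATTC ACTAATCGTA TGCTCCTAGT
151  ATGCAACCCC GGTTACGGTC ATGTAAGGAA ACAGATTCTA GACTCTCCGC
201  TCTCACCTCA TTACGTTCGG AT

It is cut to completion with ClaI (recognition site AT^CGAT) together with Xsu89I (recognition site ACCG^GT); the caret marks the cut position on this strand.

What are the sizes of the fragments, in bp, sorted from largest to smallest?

111, 65, 24, 22 bp

The ClaI site (ATCGAT) starts at position 110.
ClaI cuts after base 2 of each site, so after position 111.
Xsu89I sites (ACCGGT) start at positions 21, 86.
Xsu89I cuts after base 4 of each site, so after positions 24, 89.
Combined cut positions: 24, 89, 111.
Linear molecule, 3 cuts → 4 fragments:
  1–24 → 24 bp
  25–89 → 65 bp
  90–111 → 22 bp
  112–222 → 111 bp
Sorted largest to smallest: 111, 65, 24, 22 bp.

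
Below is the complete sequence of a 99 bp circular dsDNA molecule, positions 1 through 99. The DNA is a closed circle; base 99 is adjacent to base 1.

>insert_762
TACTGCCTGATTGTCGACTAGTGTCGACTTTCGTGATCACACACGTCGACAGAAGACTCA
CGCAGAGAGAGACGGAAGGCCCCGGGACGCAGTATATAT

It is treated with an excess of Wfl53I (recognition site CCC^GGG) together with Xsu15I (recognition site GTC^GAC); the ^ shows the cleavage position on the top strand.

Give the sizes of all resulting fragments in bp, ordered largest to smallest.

36, 31, 22, 10 bp

The Wfl53I site (CCCGGG) starts at position 81.
Wfl53I cuts after base 3 of each site, so after position 83.
Xsu15I sites (GTCGAC) start at positions 13, 23, 45.
Xsu15I cuts after base 3 of each site, so after positions 15, 25, 47.
Combined cut positions: 15, 25, 47, 83.
Circular molecule, 4 cuts → 4 fragments:
  16–25 → 10 bp
  26–47 → 22 bp
  48–83 → 36 bp
  84–99 then 1–15 → 16 + 15 = 31 bp
Sorted largest to smallest: 36, 31, 22, 10 bp.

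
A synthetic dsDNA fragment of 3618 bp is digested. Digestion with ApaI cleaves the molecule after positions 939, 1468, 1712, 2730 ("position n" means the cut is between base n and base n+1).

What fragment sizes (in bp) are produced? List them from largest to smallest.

Linear molecule, 4 cuts → 5 fragments:
  939 − 0 = 939 bp
  1468 − 939 = 529 bp
  1712 − 1468 = 244 bp
  2730 − 1712 = 1018 bp
  3618 − 2730 = 888 bp
Sorted largest to smallest: 1018, 939, 888, 529, 244 bp.

1018, 939, 888, 529, 244 bp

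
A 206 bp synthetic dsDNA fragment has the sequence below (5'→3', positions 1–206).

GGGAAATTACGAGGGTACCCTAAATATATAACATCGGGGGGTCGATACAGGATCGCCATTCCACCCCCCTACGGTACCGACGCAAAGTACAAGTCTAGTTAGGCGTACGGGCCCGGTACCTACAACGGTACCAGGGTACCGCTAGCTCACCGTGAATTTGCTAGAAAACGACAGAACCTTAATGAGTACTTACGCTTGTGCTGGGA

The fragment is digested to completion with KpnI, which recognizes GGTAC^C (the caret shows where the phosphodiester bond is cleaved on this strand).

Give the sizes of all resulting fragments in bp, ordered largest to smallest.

67, 59, 42, 18, 12, 8 bp

KpnI sites (GGTACC) start at positions 14, 73, 115, 127, 135.
KpnI cuts after base 5 of each site (before the last base), so after positions 18, 77, 119, 131, 139.
Linear molecule, 5 cuts → 6 fragments:
  1–18 → 18 bp
  19–77 → 59 bp
  78–119 → 42 bp
  120–131 → 12 bp
  132–139 → 8 bp
  140–206 → 67 bp
Sorted largest to smallest: 67, 59, 42, 18, 12, 8 bp.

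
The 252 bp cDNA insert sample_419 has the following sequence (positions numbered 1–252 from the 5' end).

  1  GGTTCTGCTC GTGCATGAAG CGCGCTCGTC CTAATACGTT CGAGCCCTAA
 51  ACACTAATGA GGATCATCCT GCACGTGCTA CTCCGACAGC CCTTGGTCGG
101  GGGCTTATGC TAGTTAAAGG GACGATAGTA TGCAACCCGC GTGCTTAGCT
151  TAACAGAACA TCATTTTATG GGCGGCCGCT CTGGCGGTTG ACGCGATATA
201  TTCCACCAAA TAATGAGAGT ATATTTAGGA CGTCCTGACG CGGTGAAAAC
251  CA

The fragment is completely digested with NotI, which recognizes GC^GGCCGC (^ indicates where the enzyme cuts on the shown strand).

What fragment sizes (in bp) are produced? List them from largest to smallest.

The NotI site (GCGGCCGC) starts at position 172.
NotI cuts after base 2 of each site, so after position 173.
Linear molecule, 1 cut → 2 fragments:
  1–173 → 173 bp
  174–252 → 79 bp
Sorted largest to smallest: 173, 79 bp.

173, 79 bp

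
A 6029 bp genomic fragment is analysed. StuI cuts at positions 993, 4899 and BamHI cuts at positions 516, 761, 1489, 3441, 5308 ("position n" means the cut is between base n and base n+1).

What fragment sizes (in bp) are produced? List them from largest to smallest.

1952, 1458, 721, 516, 496, 409, 245, 232 bp

Combined cut positions (sorted): 516, 761, 993, 1489, 3441, 4899, 5308.
Linear molecule, 7 cuts → 8 fragments:
  516 − 0 = 516 bp
  761 − 516 = 245 bp
  993 − 761 = 232 bp
  1489 − 993 = 496 bp
  3441 − 1489 = 1952 bp
  4899 − 3441 = 1458 bp
  5308 − 4899 = 409 bp
  6029 − 5308 = 721 bp
Sorted largest to smallest: 1952, 1458, 721, 516, 496, 409, 245, 232 bp.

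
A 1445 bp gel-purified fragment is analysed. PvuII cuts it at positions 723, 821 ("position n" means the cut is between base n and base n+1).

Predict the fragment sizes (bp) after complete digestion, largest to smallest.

Linear molecule, 2 cuts → 3 fragments:
  723 − 0 = 723 bp
  821 − 723 = 98 bp
  1445 − 821 = 624 bp
Sorted largest to smallest: 723, 624, 98 bp.

723, 624, 98 bp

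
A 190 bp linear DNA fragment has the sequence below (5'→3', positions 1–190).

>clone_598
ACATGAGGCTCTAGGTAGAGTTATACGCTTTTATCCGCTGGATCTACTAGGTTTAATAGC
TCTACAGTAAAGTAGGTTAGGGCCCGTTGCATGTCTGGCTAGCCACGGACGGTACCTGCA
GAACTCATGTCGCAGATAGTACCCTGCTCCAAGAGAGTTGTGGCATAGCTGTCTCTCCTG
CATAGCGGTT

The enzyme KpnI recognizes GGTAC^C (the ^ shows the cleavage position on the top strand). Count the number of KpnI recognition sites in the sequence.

GGTACC occurs starting at position 111.
KpnI cuts at 1 site.

1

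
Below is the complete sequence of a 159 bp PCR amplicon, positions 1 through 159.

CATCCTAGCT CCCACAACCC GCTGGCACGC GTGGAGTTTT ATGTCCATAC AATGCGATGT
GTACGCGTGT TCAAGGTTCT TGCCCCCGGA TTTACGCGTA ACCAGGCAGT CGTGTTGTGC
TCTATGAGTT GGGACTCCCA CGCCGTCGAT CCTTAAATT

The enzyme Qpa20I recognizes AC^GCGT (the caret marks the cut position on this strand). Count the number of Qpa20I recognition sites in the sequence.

3

ACGCGT occurs starting at positions 27, 63, 94.
Qpa20I cuts at 3 sites.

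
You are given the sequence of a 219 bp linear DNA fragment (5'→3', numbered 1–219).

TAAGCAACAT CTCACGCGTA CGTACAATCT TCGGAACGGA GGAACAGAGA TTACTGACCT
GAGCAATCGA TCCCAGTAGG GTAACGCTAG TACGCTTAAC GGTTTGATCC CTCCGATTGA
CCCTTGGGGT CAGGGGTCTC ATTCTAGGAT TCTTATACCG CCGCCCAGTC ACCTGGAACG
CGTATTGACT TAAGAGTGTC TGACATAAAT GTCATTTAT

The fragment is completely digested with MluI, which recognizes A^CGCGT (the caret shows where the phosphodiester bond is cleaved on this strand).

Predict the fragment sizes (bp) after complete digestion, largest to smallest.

MluI sites (ACGCGT) start at positions 14, 178.
MluI cuts after the first base of each site, so after positions 14, 178.
Linear molecule, 2 cuts → 3 fragments:
  1–14 → 14 bp
  15–178 → 164 bp
  179–219 → 41 bp
Sorted largest to smallest: 164, 41, 14 bp.

164, 41, 14 bp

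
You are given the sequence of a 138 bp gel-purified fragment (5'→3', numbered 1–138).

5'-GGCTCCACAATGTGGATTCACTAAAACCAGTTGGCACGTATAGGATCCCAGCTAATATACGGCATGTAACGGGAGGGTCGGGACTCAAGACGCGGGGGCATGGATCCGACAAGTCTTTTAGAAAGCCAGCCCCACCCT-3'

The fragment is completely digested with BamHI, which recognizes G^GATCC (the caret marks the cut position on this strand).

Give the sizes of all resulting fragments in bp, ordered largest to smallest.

BamHI sites (GGATCC) start at positions 43, 102.
BamHI cuts after the first base of each site, so after positions 43, 102.
Linear molecule, 2 cuts → 3 fragments:
  1–43 → 43 bp
  44–102 → 59 bp
  103–138 → 36 bp
Sorted largest to smallest: 59, 43, 36 bp.

59, 43, 36 bp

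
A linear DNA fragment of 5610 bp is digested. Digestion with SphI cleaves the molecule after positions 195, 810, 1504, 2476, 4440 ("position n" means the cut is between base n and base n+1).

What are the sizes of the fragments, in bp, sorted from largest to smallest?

1964, 1170, 972, 694, 615, 195 bp

Linear molecule, 5 cuts → 6 fragments:
  195 − 0 = 195 bp
  810 − 195 = 615 bp
  1504 − 810 = 694 bp
  2476 − 1504 = 972 bp
  4440 − 2476 = 1964 bp
  5610 − 4440 = 1170 bp
Sorted largest to smallest: 1964, 1170, 972, 694, 615, 195 bp.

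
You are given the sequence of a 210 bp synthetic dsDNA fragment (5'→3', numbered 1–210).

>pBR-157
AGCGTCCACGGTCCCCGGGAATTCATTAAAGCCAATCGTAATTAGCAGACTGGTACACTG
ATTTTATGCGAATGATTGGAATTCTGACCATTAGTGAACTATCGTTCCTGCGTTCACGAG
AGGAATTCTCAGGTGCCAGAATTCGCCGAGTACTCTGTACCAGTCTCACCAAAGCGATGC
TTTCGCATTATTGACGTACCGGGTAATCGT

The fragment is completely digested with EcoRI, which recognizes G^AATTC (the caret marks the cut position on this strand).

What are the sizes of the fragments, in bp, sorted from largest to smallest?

71, 60, 44, 19, 16 bp

EcoRI sites (GAATTC) start at positions 19, 79, 123, 139.
EcoRI cuts after the first base of each site, so after positions 19, 79, 123, 139.
Linear molecule, 4 cuts → 5 fragments:
  1–19 → 19 bp
  20–79 → 60 bp
  80–123 → 44 bp
  124–139 → 16 bp
  140–210 → 71 bp
Sorted largest to smallest: 71, 60, 44, 19, 16 bp.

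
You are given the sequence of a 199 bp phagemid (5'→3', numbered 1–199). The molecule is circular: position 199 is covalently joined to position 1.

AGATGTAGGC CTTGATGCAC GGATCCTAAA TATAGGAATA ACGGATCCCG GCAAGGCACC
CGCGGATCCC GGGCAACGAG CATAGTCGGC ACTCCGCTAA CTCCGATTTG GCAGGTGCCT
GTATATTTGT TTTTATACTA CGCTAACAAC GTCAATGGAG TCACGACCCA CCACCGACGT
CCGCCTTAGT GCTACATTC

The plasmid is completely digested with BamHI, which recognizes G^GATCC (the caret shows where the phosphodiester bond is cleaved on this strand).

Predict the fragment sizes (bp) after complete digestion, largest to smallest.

BamHI sites (GGATCC) start at positions 21, 43, 64.
BamHI cuts after the first base of each site, so after positions 21, 43, 64.
Circular molecule, 3 cuts → 3 fragments:
  22–43 → 22 bp
  44–64 → 21 bp
  65–199 then 1–21 → 135 + 21 = 156 bp
Sorted largest to smallest: 156, 22, 21 bp.

156, 22, 21 bp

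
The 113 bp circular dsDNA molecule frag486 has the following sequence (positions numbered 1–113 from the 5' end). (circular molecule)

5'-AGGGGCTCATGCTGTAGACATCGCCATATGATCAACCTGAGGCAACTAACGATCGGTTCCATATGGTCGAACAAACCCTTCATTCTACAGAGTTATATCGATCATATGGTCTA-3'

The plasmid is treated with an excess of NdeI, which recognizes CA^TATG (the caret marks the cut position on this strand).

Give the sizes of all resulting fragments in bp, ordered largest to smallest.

NdeI sites (CATATG) start at positions 25, 60, 103.
NdeI cuts after base 2 of each site, so after positions 26, 61, 104.
Circular molecule, 3 cuts → 3 fragments:
  27–61 → 35 bp
  62–104 → 43 bp
  105–113 then 1–26 → 9 + 26 = 35 bp
Sorted largest to smallest: 43, 35, 35 bp.

43, 35, 35 bp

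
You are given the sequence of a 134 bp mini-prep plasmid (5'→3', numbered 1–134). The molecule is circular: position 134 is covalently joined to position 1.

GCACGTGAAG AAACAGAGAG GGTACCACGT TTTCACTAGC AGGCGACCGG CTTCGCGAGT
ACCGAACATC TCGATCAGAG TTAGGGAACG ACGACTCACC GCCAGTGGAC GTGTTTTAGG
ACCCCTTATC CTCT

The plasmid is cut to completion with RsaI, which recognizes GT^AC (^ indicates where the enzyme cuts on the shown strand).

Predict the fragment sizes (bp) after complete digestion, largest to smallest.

97, 37 bp

RsaI sites (GTAC) start at positions 22, 59.
RsaI cuts after base 2 of each site, so after positions 23, 60.
Circular molecule, 2 cuts → 2 fragments:
  24–60 → 37 bp
  61–134 then 1–23 → 74 + 23 = 97 bp
Sorted largest to smallest: 97, 37 bp.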